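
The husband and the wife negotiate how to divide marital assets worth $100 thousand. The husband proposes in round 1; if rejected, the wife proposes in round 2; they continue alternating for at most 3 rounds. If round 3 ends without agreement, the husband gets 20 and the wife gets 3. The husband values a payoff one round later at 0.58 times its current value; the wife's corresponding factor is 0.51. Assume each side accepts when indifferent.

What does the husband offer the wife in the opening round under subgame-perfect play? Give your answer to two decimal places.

22.31

Round 3 (the husband proposes): the wife gets 3 if talks fail, so the husband offers 3 and keeps 97.
Round 2 (the wife proposes): the husband can get 97 next round, worth 0.58 × 97 = 56.26 now, so the wife offers 56.26, keeping 43.74.
Round 1 (the husband proposes): the wife can get 43.74 next round, worth 0.51 × 43.74 = 22.3074 now. The husband offers 22.3074 and keeps 100 − 22.3074 = 77.6926.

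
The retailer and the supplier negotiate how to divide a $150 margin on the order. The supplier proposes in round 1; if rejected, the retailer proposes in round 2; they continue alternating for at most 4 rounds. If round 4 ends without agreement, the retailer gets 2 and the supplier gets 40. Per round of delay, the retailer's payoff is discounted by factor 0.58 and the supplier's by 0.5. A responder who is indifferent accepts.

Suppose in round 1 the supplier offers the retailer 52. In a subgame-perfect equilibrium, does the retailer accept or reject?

Reject

Round 4 (the retailer proposes): the supplier gets 40 if talks fail, so the retailer offers 40 and keeps 110.
Round 3 (the supplier proposes): the retailer can get 110 next round, worth 0.58 × 110 = 63.8 now, so the supplier offers 63.8, keeping 86.2.
Round 2 (the retailer proposes): the supplier can get 86.2 next round, worth 0.5 × 86.2 = 43.1 now; the retailer offers that and keeps 106.9.
So by rejecting in round 1, the retailer gets 106.9 next round, worth 0.58 × 106.9 = 62.002 now.
Offer 52 < 62.002, so the retailer rejects.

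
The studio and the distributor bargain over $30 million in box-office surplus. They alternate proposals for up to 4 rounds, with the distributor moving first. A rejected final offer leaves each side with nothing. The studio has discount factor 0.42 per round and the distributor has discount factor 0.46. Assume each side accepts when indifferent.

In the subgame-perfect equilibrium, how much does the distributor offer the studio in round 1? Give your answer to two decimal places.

Round 4 (the studio proposes): rejection yields 0 for the distributor; the studio offers 0 and keeps 30.
Round 3 (the distributor proposes): the studio can get 30 next round, worth 0.42 × 30 = 12.6 now; the distributor offers that and keeps 17.4.
Round 2 (the studio proposes): the distributor can get 17.4 next round, worth 0.46 × 17.4 = 8.004 now. The studio offers 8.004 and keeps 30 − 8.004 = 21.996.
Round 1 (the distributor proposes): the studio can get 21.996 next round, worth 0.42 × 21.996 = 9.23832 now; the distributor offers that and keeps 20.76168.

9.24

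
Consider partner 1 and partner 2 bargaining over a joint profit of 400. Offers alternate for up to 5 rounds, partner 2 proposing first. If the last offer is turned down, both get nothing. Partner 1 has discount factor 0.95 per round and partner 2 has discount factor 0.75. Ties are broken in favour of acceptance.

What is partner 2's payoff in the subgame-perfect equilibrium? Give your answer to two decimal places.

237.31

By backward induction:
Round 5 (partner 2 proposes): partner 1 will accept anything ≥ 0, so partner 2 offers 0 and keeps 400.
Round 4 (partner 1 proposes): partner 2 can get 400 next round, worth 0.75 × 400 = 300 now; partner 1 offers that and keeps 100.
Round 3 (partner 2 proposes): partner 1 can get 100 next round, worth 0.95 × 100 = 95 now. Partner 2 offers 95 and keeps 400 − 95 = 305.
Round 2 (partner 1 proposes): partner 2 can get 305 next round, worth 0.75 × 305 = 228.75 now. Partner 1 offers 228.75 and keeps 400 − 228.75 = 171.25.
Round 1 (partner 2 proposes): partner 1 can get 171.25 next round, worth 0.95 × 171.25 = 162.6875 now, so partner 2 offers 162.6875, keeping 237.3125.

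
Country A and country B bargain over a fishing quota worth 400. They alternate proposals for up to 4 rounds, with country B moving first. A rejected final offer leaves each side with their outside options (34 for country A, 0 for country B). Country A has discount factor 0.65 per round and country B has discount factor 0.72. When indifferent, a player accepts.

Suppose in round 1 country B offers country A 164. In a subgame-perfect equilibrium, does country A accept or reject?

Reject

Work out country A's continuation value if the offer is rejected.
Round 4 (country A proposes): country B will accept anything ≥ 0, so country A offers 0 and keeps 400.
Round 3 (country B proposes): country A can get 400 next round, worth 0.65 × 400 = 260 now, so country B offers 260, keeping 140.
Round 2 (country A proposes): country B can get 140 next round, worth 0.72 × 140 = 100.8 now. Country A offers 100.8 and keeps 400 − 100.8 = 299.2.
So by rejecting in round 1, country A gets 299.2 next round, worth 0.65 × 299.2 = 194.48 now.
Offer 164 < 194.48, so country A rejects.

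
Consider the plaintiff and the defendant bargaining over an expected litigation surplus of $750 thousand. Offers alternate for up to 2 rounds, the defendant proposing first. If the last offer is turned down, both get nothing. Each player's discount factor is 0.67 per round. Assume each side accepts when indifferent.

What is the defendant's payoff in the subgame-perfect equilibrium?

247.5

By backward induction:
Round 2 (the plaintiff proposes): rejection yields 0 for the defendant; the plaintiff offers 0 and keeps 750.
Round 1 (the defendant proposes): the plaintiff can get 750 next round, worth 0.67 × 750 = 502.5 now, so the defendant offers 502.5, keeping 247.5.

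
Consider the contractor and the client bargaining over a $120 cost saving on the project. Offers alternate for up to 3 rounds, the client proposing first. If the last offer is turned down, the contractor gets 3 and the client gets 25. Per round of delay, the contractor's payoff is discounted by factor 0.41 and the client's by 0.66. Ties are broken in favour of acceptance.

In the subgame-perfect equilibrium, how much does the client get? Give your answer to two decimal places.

Round 3 (the client proposes): the contractor gets 3 if talks fail, so the client offers 3 and keeps 117.
Round 2 (the contractor proposes): the client can get 117 next round, worth 0.66 × 117 = 77.22 now. The contractor offers 77.22 and keeps 120 − 77.22 = 42.78.
Round 1 (the client proposes): the contractor can get 42.78 next round, worth 0.41 × 42.78 = 17.5398 now, so the client offers 17.5398, keeping 102.4602.

102.46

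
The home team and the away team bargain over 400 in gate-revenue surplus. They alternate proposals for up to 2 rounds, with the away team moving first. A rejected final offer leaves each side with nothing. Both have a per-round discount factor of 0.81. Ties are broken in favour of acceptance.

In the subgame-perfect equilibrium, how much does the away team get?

76

Round 2 (the home team proposes): the away team will accept anything ≥ 0, so the home team offers 0 and keeps 400.
Round 1 (the away team proposes): the home team can get 400 next round, worth 0.81 × 400 = 324 now, so the away team offers 324, keeping 76.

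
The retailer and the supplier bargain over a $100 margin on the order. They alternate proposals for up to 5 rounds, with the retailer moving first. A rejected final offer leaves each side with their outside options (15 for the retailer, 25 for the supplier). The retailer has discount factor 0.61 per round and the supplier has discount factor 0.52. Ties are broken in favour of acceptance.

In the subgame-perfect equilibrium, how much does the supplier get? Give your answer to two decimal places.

29.23

Solve by backward induction from round 5.
Round 5 (the retailer proposes): the supplier gets 25 if talks fail, so the retailer offers 25 and keeps 75.
Round 4 (the supplier proposes): the retailer can get 75 next round, worth 0.61 × 75 = 45.75 now; the supplier offers that and keeps 54.25.
Round 3 (the retailer proposes): the supplier can get 54.25 next round, worth 0.52 × 54.25 = 28.21 now, so the retailer offers 28.21, keeping 71.79.
Round 2 (the supplier proposes): the retailer can get 71.79 next round, worth 0.61 × 71.79 = 43.7919 now; the supplier offers that and keeps 56.2081.
Round 1 (the retailer proposes): the supplier can get 56.2081 next round, worth 0.52 × 56.2081 = 29.228212 now. The retailer offers 29.228212 and keeps 100 − 29.228212 = 70.771788.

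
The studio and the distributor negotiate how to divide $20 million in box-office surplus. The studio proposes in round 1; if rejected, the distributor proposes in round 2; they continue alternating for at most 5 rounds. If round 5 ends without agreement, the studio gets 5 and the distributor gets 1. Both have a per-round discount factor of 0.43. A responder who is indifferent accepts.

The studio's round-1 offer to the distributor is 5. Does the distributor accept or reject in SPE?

Work out the distributor's continuation value if the offer is rejected.
Round 5 (the studio proposes): the distributor gets 1 if talks fail, so the studio offers 1 and keeps 19.
Round 4 (the distributor proposes): the studio can get 19 next round, worth 0.43 × 19 = 8.17 now. The distributor offers 8.17 and keeps 20 − 8.17 = 11.83.
Round 3 (the studio proposes): the distributor can get 11.83 next round, worth 0.43 × 11.83 = 5.0869 now; the studio offers that and keeps 14.9131.
Round 2 (the distributor proposes): the studio can get 14.9131 next round, worth 0.43 × 14.9131 = 6.412633 now; the distributor offers that and keeps 13.587367.
So by rejecting in round 1, the distributor gets 13.587367 next round, worth 0.43 × 13.587367 = 5.84256781 now.
Offer 5 < 5.84256781, so the distributor rejects.

Reject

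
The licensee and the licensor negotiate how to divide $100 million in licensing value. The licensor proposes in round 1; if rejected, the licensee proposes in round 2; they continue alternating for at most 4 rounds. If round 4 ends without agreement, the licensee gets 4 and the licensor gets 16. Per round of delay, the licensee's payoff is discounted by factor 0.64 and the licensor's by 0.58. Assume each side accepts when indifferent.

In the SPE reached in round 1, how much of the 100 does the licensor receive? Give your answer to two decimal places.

Round 4 (the licensee proposes): the licensor gets 16 if talks fail, so the licensee offers 16 and keeps 84.
Round 3 (the licensor proposes): the licensee can get 84 next round, worth 0.64 × 84 = 53.76 now; the licensor offers that and keeps 46.24.
Round 2 (the licensee proposes): the licensor can get 46.24 next round, worth 0.58 × 46.24 = 26.8192 now; the licensee offers that and keeps 73.1808.
Round 1 (the licensor proposes): the licensee can get 73.1808 next round, worth 0.64 × 73.1808 = 46.835712 now; the licensor offers that and keeps 53.164288.

53.16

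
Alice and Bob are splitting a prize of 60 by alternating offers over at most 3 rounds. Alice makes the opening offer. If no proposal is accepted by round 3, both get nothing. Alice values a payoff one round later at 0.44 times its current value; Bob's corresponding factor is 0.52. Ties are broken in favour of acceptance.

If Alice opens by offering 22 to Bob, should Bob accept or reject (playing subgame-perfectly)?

Accept

Work out Bob's continuation value if the offer is rejected.
Round 3 (Alice proposes): rejection yields 0 for Bob; Alice offers 0 and keeps 60.
Round 2 (Bob proposes): Alice can get 60 next round, worth 0.44 × 60 = 26.4 now, so Bob offers 26.4, keeping 33.6.
So by rejecting in round 1, Bob gets 33.6 next round, worth 0.52 × 33.6 = 17.472 now.
Offer 22 ≥ 17.472, so Bob accepts.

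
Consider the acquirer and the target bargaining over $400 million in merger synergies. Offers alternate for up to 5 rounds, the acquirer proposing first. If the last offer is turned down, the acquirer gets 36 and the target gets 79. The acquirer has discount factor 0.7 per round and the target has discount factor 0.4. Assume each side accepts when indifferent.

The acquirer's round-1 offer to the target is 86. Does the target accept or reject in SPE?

Round 5 (the acquirer proposes): the target gets 79 if talks fail, so the acquirer offers 79 and keeps 321.
Round 4 (the target proposes): the acquirer can get 321 next round, worth 0.7 × 321 = 224.7 now; the target offers that and keeps 175.3.
Round 3 (the acquirer proposes): the target can get 175.3 next round, worth 0.4 × 175.3 = 70.12 now, so the acquirer offers 70.12, keeping 329.88.
Round 2 (the target proposes): the acquirer can get 329.88 next round, worth 0.7 × 329.88 = 230.916 now, so the target offers 230.916, keeping 169.084.
So by rejecting in round 1, the target gets 169.084 next round, worth 0.4 × 169.084 = 67.6336 now.
Offer 86 ≥ 67.6336, so the target accepts.

Accept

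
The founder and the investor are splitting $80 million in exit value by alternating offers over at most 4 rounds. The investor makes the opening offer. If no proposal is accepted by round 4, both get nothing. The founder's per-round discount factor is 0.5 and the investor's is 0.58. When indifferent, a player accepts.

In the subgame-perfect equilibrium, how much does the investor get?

51.6

Round 4 (the founder proposes): the investor will accept anything ≥ 0, so the founder offers 0 and keeps 80.
Round 3 (the investor proposes): the founder can get 80 next round, worth 0.5 × 80 = 40 now. The investor offers 40 and keeps 80 − 40 = 40.
Round 2 (the founder proposes): the investor can get 40 next round, worth 0.58 × 40 = 23.2 now; the founder offers that and keeps 56.8.
Round 1 (the investor proposes): the founder can get 56.8 next round, worth 0.5 × 56.8 = 28.4 now; the investor offers that and keeps 51.6.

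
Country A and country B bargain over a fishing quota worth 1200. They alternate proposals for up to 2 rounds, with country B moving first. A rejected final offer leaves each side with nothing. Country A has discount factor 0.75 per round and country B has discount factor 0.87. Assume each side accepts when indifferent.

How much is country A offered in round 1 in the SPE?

900

Work backward from the last round.
Round 2 (country A proposes): country B will accept anything ≥ 0, so country A offers 0 and keeps 1200.
Round 1 (country B proposes): country A can get 1200 next round, worth 0.75 × 1200 = 900 now. Country B offers 900 and keeps 1200 − 900 = 300.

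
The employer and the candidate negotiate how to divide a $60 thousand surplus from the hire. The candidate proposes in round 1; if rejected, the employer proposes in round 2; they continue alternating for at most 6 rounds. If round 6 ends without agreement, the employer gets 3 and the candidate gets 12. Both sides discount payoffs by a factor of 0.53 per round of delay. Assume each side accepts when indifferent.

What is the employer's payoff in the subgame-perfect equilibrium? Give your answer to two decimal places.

21.15

Round 6 (the employer proposes): the candidate gets 12 if talks fail, so the employer offers 12 and keeps 48.
Round 5 (the candidate proposes): the employer can get 48 next round, worth 0.53 × 48 = 25.44 now, so the candidate offers 25.44, keeping 34.56.
Round 4 (the employer proposes): the candidate can get 34.56 next round, worth 0.53 × 34.56 = 18.3168 now; the employer offers that and keeps 41.6832.
Round 3 (the candidate proposes): the employer can get 41.6832 next round, worth 0.53 × 41.6832 = 22.092096 now, so the candidate offers 22.092096, keeping 37.907904.
Round 2 (the employer proposes): the candidate can get 37.907904 next round, worth 0.53 × 37.907904 = 20.09118912 now. The employer offers 20.09118912 and keeps 60 − 20.09118912 = 39.90881088.
Round 1 (the candidate proposes): the employer can get 39.90881088 next round, worth 0.53 × 39.90881088 = 21.1516697664 now. The candidate offers 21.1516697664 and keeps 60 − 21.1516697664 = 38.8483302336.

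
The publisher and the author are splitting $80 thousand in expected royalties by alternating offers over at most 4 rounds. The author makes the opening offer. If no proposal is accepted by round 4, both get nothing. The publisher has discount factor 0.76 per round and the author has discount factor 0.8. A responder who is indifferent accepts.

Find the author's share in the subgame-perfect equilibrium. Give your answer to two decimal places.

30.87

Round 4 (the publisher proposes): rejection yields 0 for the author; the publisher offers 0 and keeps 80.
Round 3 (the author proposes): the publisher can get 80 next round, worth 0.76 × 80 = 60.8 now. The author offers 60.8 and keeps 80 − 60.8 = 19.2.
Round 2 (the publisher proposes): the author can get 19.2 next round, worth 0.8 × 19.2 = 15.36 now, so the publisher offers 15.36, keeping 64.64.
Round 1 (the author proposes): the publisher can get 64.64 next round, worth 0.76 × 64.64 = 49.1264 now. The author offers 49.1264 and keeps 80 − 49.1264 = 30.8736.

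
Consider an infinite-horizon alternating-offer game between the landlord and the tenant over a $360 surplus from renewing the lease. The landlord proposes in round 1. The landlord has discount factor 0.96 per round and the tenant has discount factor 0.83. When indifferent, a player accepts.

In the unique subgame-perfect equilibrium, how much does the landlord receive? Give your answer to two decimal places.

In a stationary SPE each proposer offers the other exactly their discounted continuation value.
If the landlord keeps x when proposing and the tenant keeps y when proposing, then x = 360 − 0.83y and y = 360 − 0.96x.
Solving: x = 360(1 − 0.83) / (1 − 0.96·0.83) = 61.2 / 0.2032 ≈ 301.1811.
The tenant gets 360 − 301.1811 ≈ 58.8189.

301.18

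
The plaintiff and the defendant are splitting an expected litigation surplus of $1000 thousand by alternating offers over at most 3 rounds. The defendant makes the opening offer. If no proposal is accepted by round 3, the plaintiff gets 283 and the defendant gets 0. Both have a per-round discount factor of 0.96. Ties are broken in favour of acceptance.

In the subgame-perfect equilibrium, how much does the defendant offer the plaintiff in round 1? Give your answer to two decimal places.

299.21

Round 3 (the defendant proposes): the plaintiff gets 283 if talks fail, so the defendant offers 283 and keeps 717.
Round 2 (the plaintiff proposes): the defendant can get 717 next round, worth 0.96 × 717 = 688.32 now; the plaintiff offers that and keeps 311.68.
Round 1 (the defendant proposes): the plaintiff can get 311.68 next round, worth 0.96 × 311.68 = 299.2128 now, so the defendant offers 299.2128, keeping 700.7872.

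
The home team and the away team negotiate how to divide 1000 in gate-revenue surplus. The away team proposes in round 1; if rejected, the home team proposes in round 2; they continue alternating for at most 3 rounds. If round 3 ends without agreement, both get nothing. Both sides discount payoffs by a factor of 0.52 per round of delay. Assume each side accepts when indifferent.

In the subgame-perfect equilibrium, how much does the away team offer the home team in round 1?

Round 3 (the away team proposes): the home team will accept anything ≥ 0, so the away team offers 0 and keeps 1000.
Round 2 (the home team proposes): the away team can get 1000 next round, worth 0.52 × 1000 = 520 now; the home team offers that and keeps 480.
Round 1 (the away team proposes): the home team can get 480 next round, worth 0.52 × 480 = 249.6 now. The away team offers 249.6 and keeps 1000 − 249.6 = 750.4.

249.6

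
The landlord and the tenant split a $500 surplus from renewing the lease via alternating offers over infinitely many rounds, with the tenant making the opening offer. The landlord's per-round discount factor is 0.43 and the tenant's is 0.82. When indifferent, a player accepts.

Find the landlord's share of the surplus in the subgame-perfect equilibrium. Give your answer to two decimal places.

59.78

In a stationary SPE each proposer offers the other exactly their discounted continuation value.
If the tenant keeps x when proposing and the landlord keeps y when proposing, then x = 500 − 0.43y and y = 500 − 0.82x.
Solving: x = 500(1 − 0.43) / (1 − 0.82·0.43) = 285 / 0.6474 ≈ 440.2224.
The landlord gets 500 − 440.2224 ≈ 59.7776.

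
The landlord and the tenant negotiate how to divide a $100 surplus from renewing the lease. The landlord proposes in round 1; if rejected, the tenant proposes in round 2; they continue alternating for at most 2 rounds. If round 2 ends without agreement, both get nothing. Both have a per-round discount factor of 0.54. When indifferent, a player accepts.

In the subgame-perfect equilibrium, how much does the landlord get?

46

Work backward from the last round.
Round 2 (the tenant proposes): rejection yields 0 for the landlord; the tenant offers 0 and keeps 100.
Round 1 (the landlord proposes): the tenant can get 100 next round, worth 0.54 × 100 = 54 now; the landlord offers that and keeps 46.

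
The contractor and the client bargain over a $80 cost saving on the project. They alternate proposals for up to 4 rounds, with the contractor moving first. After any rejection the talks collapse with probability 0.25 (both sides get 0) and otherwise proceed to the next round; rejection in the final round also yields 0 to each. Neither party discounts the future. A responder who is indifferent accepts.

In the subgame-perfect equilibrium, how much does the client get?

Round 4 (the client proposes): rejection yields 0 for the contractor; the client offers 0 and keeps 80.
Round 3 (the contractor proposes): rejecting gives the client an expected 0.75 × 80 = 60. The contractor offers 60 and keeps 80 − 60 = 20.
Round 2 (the client proposes): rejecting gives the contractor an expected 0.75 × 20 = 15. The client offers 15 and keeps 80 − 15 = 65.
Round 1 (the contractor proposes): rejecting gives the client an expected 0.75 × 65 = 48.75, so the contractor offers 48.75, keeping 31.25.

48.75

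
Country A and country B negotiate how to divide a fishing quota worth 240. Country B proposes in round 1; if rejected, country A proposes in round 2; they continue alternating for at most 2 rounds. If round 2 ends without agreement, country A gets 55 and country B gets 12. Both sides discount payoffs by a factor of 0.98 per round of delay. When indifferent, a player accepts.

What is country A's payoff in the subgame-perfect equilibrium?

Solve by backward induction from round 2.
Round 2 (country A proposes): country B gets 12 if talks fail, so country A offers 12 and keeps 228.
Round 1 (country B proposes): country A can get 228 next round, worth 0.98 × 228 = 223.44 now, so country B offers 223.44, keeping 16.56.

223.44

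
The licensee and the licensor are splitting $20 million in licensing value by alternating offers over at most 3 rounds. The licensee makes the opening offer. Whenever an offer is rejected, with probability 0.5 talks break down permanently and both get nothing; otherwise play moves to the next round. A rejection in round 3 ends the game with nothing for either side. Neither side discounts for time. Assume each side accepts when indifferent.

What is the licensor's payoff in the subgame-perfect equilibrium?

5

Round 3 (the licensee proposes): rejection yields 0 for the licensor; the licensee offers 0 and keeps 20.
Round 2 (the licensor proposes): rejecting gives the licensee an expected 0.5 × 20 = 10. The licensor offers 10 and keeps 20 − 10 = 10.
Round 1 (the licensee proposes): rejecting gives the licensor an expected 0.5 × 10 = 5. The licensee offers 5 and keeps 20 − 5 = 15.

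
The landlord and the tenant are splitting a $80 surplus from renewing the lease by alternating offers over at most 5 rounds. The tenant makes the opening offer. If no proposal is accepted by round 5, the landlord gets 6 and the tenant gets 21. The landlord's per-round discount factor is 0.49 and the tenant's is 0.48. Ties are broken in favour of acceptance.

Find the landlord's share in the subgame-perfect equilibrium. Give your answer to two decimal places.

By backward induction:
Round 5 (the tenant proposes): the landlord gets 6 if talks fail, so the tenant offers 6 and keeps 74.
Round 4 (the landlord proposes): the tenant can get 74 next round, worth 0.48 × 74 = 35.52 now. The landlord offers 35.52 and keeps 80 − 35.52 = 44.48.
Round 3 (the tenant proposes): the landlord can get 44.48 next round, worth 0.49 × 44.48 = 21.7952 now. The tenant offers 21.7952 and keeps 80 − 21.7952 = 58.2048.
Round 2 (the landlord proposes): the tenant can get 58.2048 next round, worth 0.48 × 58.2048 = 27.938304 now; the landlord offers that and keeps 52.061696.
Round 1 (the tenant proposes): the landlord can get 52.061696 next round, worth 0.49 × 52.061696 = 25.51023104 now; the tenant offers that and keeps 54.48976896.

25.51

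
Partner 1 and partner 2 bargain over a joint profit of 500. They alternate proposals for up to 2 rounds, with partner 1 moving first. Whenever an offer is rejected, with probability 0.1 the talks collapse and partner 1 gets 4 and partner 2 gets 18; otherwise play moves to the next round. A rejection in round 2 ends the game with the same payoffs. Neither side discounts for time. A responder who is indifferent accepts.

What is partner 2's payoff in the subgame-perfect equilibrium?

Round 2 (partner 2 proposes): partner 1 gets 4 if talks fail, so partner 2 offers 4 and keeps 496.
Round 1 (partner 1 proposes): rejecting gives partner 2 an expected 0.9 × 496 + 0.1 × 18 = 448.2; partner 1 offers that and keeps 51.8.

448.2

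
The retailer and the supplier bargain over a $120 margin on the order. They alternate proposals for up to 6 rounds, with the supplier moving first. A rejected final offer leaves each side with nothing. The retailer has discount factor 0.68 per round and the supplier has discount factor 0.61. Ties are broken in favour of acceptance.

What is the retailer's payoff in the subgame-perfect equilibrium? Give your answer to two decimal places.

Round 6 (the retailer proposes): the supplier will accept anything ≥ 0, so the retailer offers 0 and keeps 120.
Round 5 (the supplier proposes): the retailer can get 120 next round, worth 0.68 × 120 = 81.6 now, so the supplier offers 81.6, keeping 38.4.
Round 4 (the retailer proposes): the supplier can get 38.4 next round, worth 0.61 × 38.4 = 23.424 now; the retailer offers that and keeps 96.576.
Round 3 (the supplier proposes): the retailer can get 96.576 next round, worth 0.68 × 96.576 = 65.67168 now; the supplier offers that and keeps 54.32832.
Round 2 (the retailer proposes): the supplier can get 54.32832 next round, worth 0.61 × 54.32832 = 33.1402752 now, so the retailer offers 33.1402752, keeping 86.8597248.
Round 1 (the supplier proposes): the retailer can get 86.8597248 next round, worth 0.68 × 86.8597248 = 59.064612864 now. The supplier offers 59.064612864 and keeps 120 − 59.064612864 = 60.935387136.

59.06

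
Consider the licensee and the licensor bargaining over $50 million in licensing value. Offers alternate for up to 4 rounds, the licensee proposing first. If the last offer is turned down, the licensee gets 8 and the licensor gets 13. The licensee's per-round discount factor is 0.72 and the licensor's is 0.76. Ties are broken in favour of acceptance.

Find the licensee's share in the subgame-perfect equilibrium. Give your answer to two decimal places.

21.89

Round 4 (the licensor proposes): the licensee gets 8 if talks fail, so the licensor offers 8 and keeps 42.
Round 3 (the licensee proposes): the licensor can get 42 next round, worth 0.76 × 42 = 31.92 now. The licensee offers 31.92 and keeps 50 − 31.92 = 18.08.
Round 2 (the licensor proposes): the licensee can get 18.08 next round, worth 0.72 × 18.08 = 13.0176 now; the licensor offers that and keeps 36.9824.
Round 1 (the licensee proposes): the licensor can get 36.9824 next round, worth 0.76 × 36.9824 = 28.106624 now; the licensee offers that and keeps 21.893376.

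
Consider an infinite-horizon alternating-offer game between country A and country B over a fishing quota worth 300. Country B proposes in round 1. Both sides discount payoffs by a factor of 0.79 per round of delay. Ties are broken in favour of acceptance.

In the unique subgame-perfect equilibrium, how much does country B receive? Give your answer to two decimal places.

When country B proposes, country A accepts any offer worth at least 0.79 times what country A would get by proposing next round; and vice versa.
This gives x = 300 − 0.79y and y = 300 − 0.79x, where x and y are each side's share when it proposes.
Hence (1 − 0.79·0.79)x = 300(1 − 0.79), i.e. 0.3759·x = 63.
x ≈ 167.5978; country A's share is 300 − x ≈ 132.4022.

167.60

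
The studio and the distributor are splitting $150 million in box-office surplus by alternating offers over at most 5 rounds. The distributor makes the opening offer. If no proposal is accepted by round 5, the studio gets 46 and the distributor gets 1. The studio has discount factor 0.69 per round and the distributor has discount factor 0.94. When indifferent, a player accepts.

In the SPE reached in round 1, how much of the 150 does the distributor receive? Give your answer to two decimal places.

Round 5 (the distributor proposes): the studio gets 46 if talks fail, so the distributor offers 46 and keeps 104.
Round 4 (the studio proposes): the distributor can get 104 next round, worth 0.94 × 104 = 97.76 now; the studio offers that and keeps 52.24.
Round 3 (the distributor proposes): the studio can get 52.24 next round, worth 0.69 × 52.24 = 36.0456 now, so the distributor offers 36.0456, keeping 113.9544.
Round 2 (the studio proposes): the distributor can get 113.9544 next round, worth 0.94 × 113.9544 = 107.117136 now. The studio offers 107.117136 and keeps 150 − 107.117136 = 42.882864.
Round 1 (the distributor proposes): the studio can get 42.882864 next round, worth 0.69 × 42.882864 = 29.58917616 now; the distributor offers that and keeps 120.41082384.

120.41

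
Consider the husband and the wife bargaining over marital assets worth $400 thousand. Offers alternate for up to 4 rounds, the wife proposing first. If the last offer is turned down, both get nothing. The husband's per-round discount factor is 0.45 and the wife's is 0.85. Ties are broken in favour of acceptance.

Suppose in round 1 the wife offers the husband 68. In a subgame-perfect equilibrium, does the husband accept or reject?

Round 4 (the husband proposes): rejection yields 0 for the wife; the husband offers 0 and keeps 400.
Round 3 (the wife proposes): the husband can get 400 next round, worth 0.45 × 400 = 180 now; the wife offers that and keeps 220.
Round 2 (the husband proposes): the wife can get 220 next round, worth 0.85 × 220 = 187 now. The husband offers 187 and keeps 400 − 187 = 213.
So by rejecting in round 1, the husband gets 213 next round, worth 0.45 × 213 = 95.85 now.
Offer 68 < 95.85, so the husband rejects.

Reject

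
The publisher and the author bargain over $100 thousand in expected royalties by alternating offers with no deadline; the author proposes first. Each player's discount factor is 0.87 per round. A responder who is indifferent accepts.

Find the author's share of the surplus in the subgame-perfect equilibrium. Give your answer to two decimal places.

Let x be the author's share when the author proposes and y be the publisher's share when the publisher proposes.
The publisher accepts iff offered ≥ 0.87·y, so x = 100 − 0.87y. Symmetrically y = 100 − 0.87x.
Substituting: x = 100 − 0.87(100 − 0.87x), giving x(1 − 0.87·0.87) = 100(1 − 0.87).
So x = 100 × 0.13 / 0.2431 ≈ 53.4759, and the publisher receives 100 − x ≈ 46.5241.

53.48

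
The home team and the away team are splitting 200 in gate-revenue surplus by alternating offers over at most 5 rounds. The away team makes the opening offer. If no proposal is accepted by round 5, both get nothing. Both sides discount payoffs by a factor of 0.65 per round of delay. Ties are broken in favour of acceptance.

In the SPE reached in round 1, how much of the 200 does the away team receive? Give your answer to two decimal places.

135.28

Round 5 (the away team proposes): the home team will accept anything ≥ 0, so the away team offers 0 and keeps 200.
Round 4 (the home team proposes): the away team can get 200 next round, worth 0.65 × 200 = 130 now, so the home team offers 130, keeping 70.
Round 3 (the away team proposes): the home team can get 70 next round, worth 0.65 × 70 = 45.5 now; the away team offers that and keeps 154.5.
Round 2 (the home team proposes): the away team can get 154.5 next round, worth 0.65 × 154.5 = 100.425 now. The home team offers 100.425 and keeps 200 − 100.425 = 99.575.
Round 1 (the away team proposes): the home team can get 99.575 next round, worth 0.65 × 99.575 = 64.72375 now; the away team offers that and keeps 135.27625.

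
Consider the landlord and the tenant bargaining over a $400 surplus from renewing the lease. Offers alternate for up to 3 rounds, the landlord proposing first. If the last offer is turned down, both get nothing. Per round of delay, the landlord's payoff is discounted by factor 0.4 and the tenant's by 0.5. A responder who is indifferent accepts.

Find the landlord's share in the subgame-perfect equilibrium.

280

Round 3 (the landlord proposes): rejection yields 0 for the tenant; the landlord offers 0 and keeps 400.
Round 2 (the tenant proposes): the landlord can get 400 next round, worth 0.4 × 400 = 160 now. The tenant offers 160 and keeps 400 − 160 = 240.
Round 1 (the landlord proposes): the tenant can get 240 next round, worth 0.5 × 240 = 120 now. The landlord offers 120 and keeps 400 − 120 = 280.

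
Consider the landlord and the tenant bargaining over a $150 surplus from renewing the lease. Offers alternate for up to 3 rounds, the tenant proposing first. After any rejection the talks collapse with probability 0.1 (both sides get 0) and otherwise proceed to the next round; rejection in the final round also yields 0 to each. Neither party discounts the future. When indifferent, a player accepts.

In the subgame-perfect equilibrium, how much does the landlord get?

13.5

Round 3 (the tenant proposes): rejection yields 0 for the landlord; the tenant offers 0 and keeps 150.
Round 2 (the landlord proposes): rejecting gives the tenant an expected 0.9 × 150 = 135, so the landlord offers 135, keeping 15.
Round 1 (the tenant proposes): rejecting gives the landlord an expected 0.9 × 15 = 13.5, so the tenant offers 13.5, keeping 136.5.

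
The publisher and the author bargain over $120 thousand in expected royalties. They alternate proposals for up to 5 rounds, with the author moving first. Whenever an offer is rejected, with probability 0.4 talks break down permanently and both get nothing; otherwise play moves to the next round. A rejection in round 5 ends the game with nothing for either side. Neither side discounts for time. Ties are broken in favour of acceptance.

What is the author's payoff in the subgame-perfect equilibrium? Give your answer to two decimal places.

Round 5 (the author proposes): rejection yields 0 for the publisher; the author offers 0 and keeps 120.
Round 4 (the publisher proposes): rejecting gives the author an expected 0.6 × 120 = 72. The publisher offers 72 and keeps 120 − 72 = 48.
Round 3 (the author proposes): rejecting gives the publisher an expected 0.6 × 48 = 28.8, so the author offers 28.8, keeping 91.2.
Round 2 (the publisher proposes): rejecting gives the author an expected 0.6 × 91.2 = 54.72, so the publisher offers 54.72, keeping 65.28.
Round 1 (the author proposes): rejecting gives the publisher an expected 0.6 × 65.28 = 39.168, so the author offers 39.168, keeping 80.832.

80.83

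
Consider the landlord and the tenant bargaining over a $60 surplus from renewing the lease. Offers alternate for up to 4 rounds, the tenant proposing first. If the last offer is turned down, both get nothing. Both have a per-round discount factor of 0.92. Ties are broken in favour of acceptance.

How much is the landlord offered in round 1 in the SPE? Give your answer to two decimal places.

51.14

Round 4 (the landlord proposes): rejection yields 0 for the tenant; the landlord offers 0 and keeps 60.
Round 3 (the tenant proposes): the landlord can get 60 next round, worth 0.92 × 60 = 55.2 now. The tenant offers 55.2 and keeps 60 − 55.2 = 4.8.
Round 2 (the landlord proposes): the tenant can get 4.8 next round, worth 0.92 × 4.8 = 4.416 now. The landlord offers 4.416 and keeps 60 − 4.416 = 55.584.
Round 1 (the tenant proposes): the landlord can get 55.584 next round, worth 0.92 × 55.584 = 51.13728 now; the tenant offers that and keeps 8.86272.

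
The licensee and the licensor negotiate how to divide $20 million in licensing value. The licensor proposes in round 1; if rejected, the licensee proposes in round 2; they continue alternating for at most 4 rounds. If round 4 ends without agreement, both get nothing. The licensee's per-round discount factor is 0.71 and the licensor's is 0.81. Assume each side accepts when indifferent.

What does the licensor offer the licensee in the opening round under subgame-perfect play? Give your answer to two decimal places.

10.86

Solve by backward induction from round 4.
Round 4 (the licensee proposes): rejection yields 0 for the licensor; the licensee offers 0 and keeps 20.
Round 3 (the licensor proposes): the licensee can get 20 next round, worth 0.71 × 20 = 14.2 now; the licensor offers that and keeps 5.8.
Round 2 (the licensee proposes): the licensor can get 5.8 next round, worth 0.81 × 5.8 = 4.698 now, so the licensee offers 4.698, keeping 15.302.
Round 1 (the licensor proposes): the licensee can get 15.302 next round, worth 0.71 × 15.302 = 10.86442 now, so the licensor offers 10.86442, keeping 9.13558.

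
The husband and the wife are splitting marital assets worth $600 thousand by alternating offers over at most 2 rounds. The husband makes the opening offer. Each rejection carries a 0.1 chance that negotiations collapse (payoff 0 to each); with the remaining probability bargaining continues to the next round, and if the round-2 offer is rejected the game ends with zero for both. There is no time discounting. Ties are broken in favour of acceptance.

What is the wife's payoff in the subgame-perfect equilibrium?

By backward induction:
Round 2 (the wife proposes): the husband will accept anything ≥ 0, so the wife offers 0 and keeps 600.
Round 1 (the husband proposes): rejecting gives the wife an expected 0.9 × 600 = 540, so the husband offers 540, keeping 60.

540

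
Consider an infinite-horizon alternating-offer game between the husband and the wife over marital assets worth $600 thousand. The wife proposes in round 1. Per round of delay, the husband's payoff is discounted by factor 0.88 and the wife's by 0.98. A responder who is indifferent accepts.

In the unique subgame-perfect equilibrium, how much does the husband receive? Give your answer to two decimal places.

Let x be the wife's share when the wife proposes and y be the husband's share when the husband proposes.
The husband accepts iff offered ≥ 0.88·y, so x = 600 − 0.88y. Symmetrically y = 600 − 0.98x.
Substituting: x = 600 − 0.88(600 − 0.98x), giving x(1 − 0.98·0.88) = 600(1 − 0.88).
So x = 600 × 0.12 / 0.1376 ≈ 523.2558, and the husband receives 600 − x ≈ 76.7442.

76.74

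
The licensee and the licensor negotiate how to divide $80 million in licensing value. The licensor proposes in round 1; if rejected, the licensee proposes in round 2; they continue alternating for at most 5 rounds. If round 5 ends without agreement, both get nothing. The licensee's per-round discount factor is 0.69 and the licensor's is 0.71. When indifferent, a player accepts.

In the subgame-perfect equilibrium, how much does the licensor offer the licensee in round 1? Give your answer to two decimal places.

Round 5 (the licensor proposes): rejection yields 0 for the licensee; the licensor offers 0 and keeps 80.
Round 4 (the licensee proposes): the licensor can get 80 next round, worth 0.71 × 80 = 56.8 now, so the licensee offers 56.8, keeping 23.2.
Round 3 (the licensor proposes): the licensee can get 23.2 next round, worth 0.69 × 23.2 = 16.008 now, so the licensor offers 16.008, keeping 63.992.
Round 2 (the licensee proposes): the licensor can get 63.992 next round, worth 0.71 × 63.992 = 45.43432 now; the licensee offers that and keeps 34.56568.
Round 1 (the licensor proposes): the licensee can get 34.56568 next round, worth 0.69 × 34.56568 = 23.8503192 now. The licensor offers 23.8503192 and keeps 80 − 23.8503192 = 56.1496808.

23.85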